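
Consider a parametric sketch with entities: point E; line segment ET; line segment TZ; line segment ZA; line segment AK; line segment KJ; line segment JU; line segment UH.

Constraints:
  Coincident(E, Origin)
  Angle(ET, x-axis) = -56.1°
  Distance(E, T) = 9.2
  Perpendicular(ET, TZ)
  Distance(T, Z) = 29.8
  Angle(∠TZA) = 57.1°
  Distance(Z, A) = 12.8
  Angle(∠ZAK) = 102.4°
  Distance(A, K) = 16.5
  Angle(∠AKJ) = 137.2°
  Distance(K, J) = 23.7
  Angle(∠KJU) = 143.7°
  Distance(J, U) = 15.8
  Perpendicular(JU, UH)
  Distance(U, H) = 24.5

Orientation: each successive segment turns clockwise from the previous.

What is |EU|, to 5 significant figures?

40.988

E is at the origin; ET runs at -56.1° with length 9.2, so T = (5.1313, -7.6361). ET is perpendicular to TZ, so TZ runs at -146.10°; with |TZ| = 29.8, Z = (-19.603, -24.257). ∠TZA = 57.1° gives ZA at 91.000° from the x-axis; with |ZA| = 12.8, A = (-19.827, -11.459). ∠ZAK = 102.4° gives AK at 13.400° from the x-axis; with |AK| = 16.5, K = (-3.7757, -7.6350). ∠AKJ = 137.2° gives KJ at -29.400° from the x-axis; with |KJ| = 23.7, J = (16.872, -19.269). ∠KJU = 143.7° gives JU at -65.700° from the x-axis; with |JU| = 15.8, U = (23.374, -33.670). Then |EU| = |U − E| = 40.988.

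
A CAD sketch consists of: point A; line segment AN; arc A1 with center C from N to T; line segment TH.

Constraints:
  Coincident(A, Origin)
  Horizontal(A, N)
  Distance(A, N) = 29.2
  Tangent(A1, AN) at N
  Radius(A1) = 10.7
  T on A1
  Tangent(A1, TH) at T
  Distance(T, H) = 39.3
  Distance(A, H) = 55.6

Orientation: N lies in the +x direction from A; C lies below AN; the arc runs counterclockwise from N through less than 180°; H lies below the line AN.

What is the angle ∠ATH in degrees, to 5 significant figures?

128.06°

Checks: A.y = 0.00, N.y = 0.00 ✓; ∠(CN, NA) = 90.00° ✓; |CT| = 10.70 ✓; ∠(CT, TH) = 90.00° ✓; |TH| = 39.30 ✓; |AH| = 55.60 ✓.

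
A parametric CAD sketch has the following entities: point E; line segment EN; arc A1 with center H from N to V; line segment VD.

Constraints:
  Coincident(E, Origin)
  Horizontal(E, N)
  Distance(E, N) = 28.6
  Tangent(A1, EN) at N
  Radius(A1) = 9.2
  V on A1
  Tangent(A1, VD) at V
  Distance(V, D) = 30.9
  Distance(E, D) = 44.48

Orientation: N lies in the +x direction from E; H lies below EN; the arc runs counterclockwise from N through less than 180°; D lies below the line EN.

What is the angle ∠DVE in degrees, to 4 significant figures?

115.1°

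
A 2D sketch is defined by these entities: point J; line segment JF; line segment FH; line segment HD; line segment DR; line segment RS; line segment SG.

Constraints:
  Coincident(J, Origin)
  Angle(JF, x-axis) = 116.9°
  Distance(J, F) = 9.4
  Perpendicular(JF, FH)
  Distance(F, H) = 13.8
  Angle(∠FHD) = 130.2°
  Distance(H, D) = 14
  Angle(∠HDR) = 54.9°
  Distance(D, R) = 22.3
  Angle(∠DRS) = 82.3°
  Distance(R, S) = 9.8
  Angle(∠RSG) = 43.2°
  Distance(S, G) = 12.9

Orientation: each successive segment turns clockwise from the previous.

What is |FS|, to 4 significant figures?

3.077

∠HDR = 54.9° gives DR at -148.0° from the x-axis; with |DR| = 22.3, R = (2.039, -2.638). ∠DRS = 82.3° gives RS at 114.3° from the x-axis; with |RS| = 9.8, S = (-1.994, 6.293). Then |FS| = |S − F| = 3.077.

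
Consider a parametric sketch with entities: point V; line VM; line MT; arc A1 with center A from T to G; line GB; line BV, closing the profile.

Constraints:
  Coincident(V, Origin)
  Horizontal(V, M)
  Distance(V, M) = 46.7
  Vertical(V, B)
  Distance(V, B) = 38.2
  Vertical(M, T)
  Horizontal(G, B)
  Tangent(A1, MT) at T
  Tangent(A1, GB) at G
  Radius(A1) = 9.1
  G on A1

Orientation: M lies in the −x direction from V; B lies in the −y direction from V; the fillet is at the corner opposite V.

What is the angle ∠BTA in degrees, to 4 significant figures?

11.03°

The virtual corner opposite V is at (-46.70, -38.20). The tangent condition forces AT to be normal to MT and since A1 is tangent to GB there, AG ⟂ GB, with radius 9.1, so the center A sits 9.1 in from both sides at A = (-37.60, -29.10). That places the tangent points at T = (-46.70, -29.10) on MT and G = (-37.60, -38.20) on GB. Then cos ∠BTA = TB·TA / (|TB||TA|), giving 11.03°.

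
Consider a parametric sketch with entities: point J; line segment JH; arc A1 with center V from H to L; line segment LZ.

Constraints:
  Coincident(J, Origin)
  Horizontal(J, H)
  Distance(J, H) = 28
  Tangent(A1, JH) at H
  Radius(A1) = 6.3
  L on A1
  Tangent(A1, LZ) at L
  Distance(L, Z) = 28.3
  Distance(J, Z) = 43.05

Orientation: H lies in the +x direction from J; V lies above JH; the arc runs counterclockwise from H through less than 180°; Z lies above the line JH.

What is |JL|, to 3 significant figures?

35.0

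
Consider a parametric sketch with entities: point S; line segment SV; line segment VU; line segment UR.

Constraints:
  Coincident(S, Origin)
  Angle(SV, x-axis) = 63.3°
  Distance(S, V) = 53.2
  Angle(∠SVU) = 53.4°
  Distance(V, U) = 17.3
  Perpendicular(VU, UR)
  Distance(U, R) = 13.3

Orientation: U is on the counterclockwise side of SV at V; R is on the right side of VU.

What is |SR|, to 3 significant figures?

57.8

∠SVU = 53.4°, so VU runs at 63.3° + (180° − 53.4°) = 190° from the x-axis; with |VU| = 17.3, U = V + 17.3·(cos 190°, sin 190°) = (6.86, 44.6). VU ⟂ UR; with |UR| = 13.3 on the right of VU, R = U + 13.3·(-0.172, 0.985) = (4.57, 57.7). Then |SR| = |R − S| = 57.8.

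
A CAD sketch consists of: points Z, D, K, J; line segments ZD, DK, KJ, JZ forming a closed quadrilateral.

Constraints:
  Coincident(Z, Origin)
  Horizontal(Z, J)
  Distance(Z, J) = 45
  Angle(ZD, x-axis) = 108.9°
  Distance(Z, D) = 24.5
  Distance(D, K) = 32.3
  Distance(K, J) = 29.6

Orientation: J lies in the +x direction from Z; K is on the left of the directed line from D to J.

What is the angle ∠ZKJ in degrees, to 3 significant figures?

93.3°

Checks: |DK| = 32.30 ✓; |KJ| = 29.60 ✓.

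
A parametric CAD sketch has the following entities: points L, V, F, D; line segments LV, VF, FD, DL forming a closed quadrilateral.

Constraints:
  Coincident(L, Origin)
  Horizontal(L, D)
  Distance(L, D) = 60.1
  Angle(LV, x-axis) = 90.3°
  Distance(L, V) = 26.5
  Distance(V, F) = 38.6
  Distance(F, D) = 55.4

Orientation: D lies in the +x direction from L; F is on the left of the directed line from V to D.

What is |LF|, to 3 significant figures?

57.5

Checks: |VF| = 38.60 ✓; |FD| = 55.40 ✓.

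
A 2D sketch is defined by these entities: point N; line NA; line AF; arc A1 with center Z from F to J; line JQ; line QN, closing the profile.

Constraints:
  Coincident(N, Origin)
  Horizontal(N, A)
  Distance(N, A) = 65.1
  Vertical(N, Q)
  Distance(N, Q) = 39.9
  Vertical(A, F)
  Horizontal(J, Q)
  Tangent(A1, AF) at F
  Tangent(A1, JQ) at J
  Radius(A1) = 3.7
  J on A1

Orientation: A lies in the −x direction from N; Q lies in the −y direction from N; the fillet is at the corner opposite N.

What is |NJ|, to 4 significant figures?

73.23

N is at the origin; NA is horizontal with |NA| = 65.1 and A on the −x side, so A = (-65.10, 0.000). NQ is vertical with |NQ| = 39.9 and Q on the −y side, so Q = (0.000, -39.90). The virtual corner opposite N is at (-65.10, -39.90). Tangency of A1 to AF means the radius ZF is perpendicular to AF and the tangent condition forces ZJ to be normal to JQ, with radius 3.7, so the center Z sits 3.7 in from both sides at Z = (-61.40, -36.20). That places the tangent points at F = (-65.10, -36.20) on AF and J = (-61.40, -39.90) on JQ. Then |NJ| = |J − N| = 73.23.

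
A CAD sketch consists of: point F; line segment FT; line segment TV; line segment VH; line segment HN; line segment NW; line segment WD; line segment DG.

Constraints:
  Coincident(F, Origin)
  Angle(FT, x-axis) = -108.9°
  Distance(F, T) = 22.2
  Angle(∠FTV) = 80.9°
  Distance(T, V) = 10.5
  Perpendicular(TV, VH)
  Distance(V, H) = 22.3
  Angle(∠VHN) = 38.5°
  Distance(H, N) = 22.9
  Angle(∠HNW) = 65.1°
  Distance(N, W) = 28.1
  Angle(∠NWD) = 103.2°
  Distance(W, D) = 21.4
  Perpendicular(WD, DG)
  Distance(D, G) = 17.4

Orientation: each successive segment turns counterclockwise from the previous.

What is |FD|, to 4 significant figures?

30.12

∠HNW = 65.1° gives NW at -23.40° from the x-axis; with |NW| = 28.1, W = (15.64, -27.21). ∠NWD = 103.2° gives WD at 53.40° from the x-axis; with |WD| = 21.4, D = (28.40, -10.03). Then |FD| = |D − F| = 30.12.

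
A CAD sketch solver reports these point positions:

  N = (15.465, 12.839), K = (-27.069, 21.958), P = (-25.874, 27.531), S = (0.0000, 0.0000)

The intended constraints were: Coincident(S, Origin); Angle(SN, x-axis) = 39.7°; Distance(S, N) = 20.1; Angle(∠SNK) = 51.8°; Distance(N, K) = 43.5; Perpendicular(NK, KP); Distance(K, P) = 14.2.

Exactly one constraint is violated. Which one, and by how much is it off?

Distance(K, P) = 14.2 — off by 8.50.

S = (0.00, 0.00) ✓; SN at 39.70° ✓; |SN| = 20.10 ✓; ∠SNK = 51.80° ✓; |NK| = 43.50 ✓; ∠(NK, KP) = 90.00° ✓; |KP| = 5.700 ✗.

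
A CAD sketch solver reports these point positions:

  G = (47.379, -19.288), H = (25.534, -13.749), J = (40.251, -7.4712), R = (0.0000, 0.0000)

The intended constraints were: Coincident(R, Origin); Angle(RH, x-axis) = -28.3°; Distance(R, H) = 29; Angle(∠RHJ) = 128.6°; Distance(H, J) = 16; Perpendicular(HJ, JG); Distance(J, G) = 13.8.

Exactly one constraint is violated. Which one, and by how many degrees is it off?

Perpendicular(HJ, JG) — off by 8.00°.

R = (0.00, 0.00) ✓; RH at -28.30° ✓; |RH| = 29.00 ✓; ∠RHJ = 128.6° ✓; |HJ| = 16.00 ✓; ∠(HJ, JG) = 82.00° ✗; |JG| = 13.80 ✓.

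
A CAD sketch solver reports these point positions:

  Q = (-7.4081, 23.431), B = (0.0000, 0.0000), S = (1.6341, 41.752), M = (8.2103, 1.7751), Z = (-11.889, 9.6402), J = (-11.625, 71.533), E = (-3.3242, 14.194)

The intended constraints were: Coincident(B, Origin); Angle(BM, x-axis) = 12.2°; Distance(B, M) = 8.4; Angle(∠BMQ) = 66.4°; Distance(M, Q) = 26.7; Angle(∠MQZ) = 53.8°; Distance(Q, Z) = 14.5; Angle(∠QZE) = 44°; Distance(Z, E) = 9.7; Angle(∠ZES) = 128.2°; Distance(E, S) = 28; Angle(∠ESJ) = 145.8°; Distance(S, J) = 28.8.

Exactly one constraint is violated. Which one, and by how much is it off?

Distance(S, J) = 28.8 — off by 3.80.

B = (0.00, 0.00) ✓; BM at 12.20° ✓; |BM| = 8.400 ✓; ∠BMQ = 66.40° ✓; |MQ| = 26.70 ✓; ∠MQZ = 53.80° ✓; |QZ| = 14.50 ✓; ∠QZE = 44.00° ✓; |ZE| = 9.700 ✓; ∠ZES = 128.2° ✓; |ES| = 28.00 ✓; ∠ESJ = 145.8° ✓; |SJ| = 32.60 ✗.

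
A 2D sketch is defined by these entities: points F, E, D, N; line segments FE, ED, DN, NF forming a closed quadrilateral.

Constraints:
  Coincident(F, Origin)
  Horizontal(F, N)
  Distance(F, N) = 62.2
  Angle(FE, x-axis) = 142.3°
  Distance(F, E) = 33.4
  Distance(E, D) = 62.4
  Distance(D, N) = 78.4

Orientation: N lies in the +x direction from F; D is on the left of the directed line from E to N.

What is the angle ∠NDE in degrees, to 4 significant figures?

79.59°

F is at the origin; FN is horizontal with |FN| = 62.2 and N in +x, so N = (62.2, 0). FE runs at 142.3° with |FE| = 33.4, so E = (-26.43, 20.43). D is determined by |ED| = 62.4 and |DN| = 78.4 together: it lies at the intersection of circle(E, 62.4) and circle(N, 78.4). With |EN| = 90.95, the foot of the radical line on EN is 33.09 from E and the perpendicular offset is √(62.4² − 33.09²) = 52.90. Taking the left-of-EN solution: D = (17.70, 64.55).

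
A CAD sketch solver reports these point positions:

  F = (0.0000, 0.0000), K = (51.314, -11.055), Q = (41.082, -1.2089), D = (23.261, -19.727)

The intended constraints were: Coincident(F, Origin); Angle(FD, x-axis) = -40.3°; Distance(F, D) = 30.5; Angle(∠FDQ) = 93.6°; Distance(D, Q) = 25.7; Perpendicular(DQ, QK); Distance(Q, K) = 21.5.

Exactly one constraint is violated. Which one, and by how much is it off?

Distance(Q, K) = 21.5 — off by 7.30.

F = (0.00, 0.00) ✓; FD at -40.30° ✓; |FD| = 30.50 ✓; ∠FDQ = 93.60° ✓; |DQ| = 25.70 ✓; ∠(DQ, QK) = 90.00° ✓; |QK| = 14.20 ✗.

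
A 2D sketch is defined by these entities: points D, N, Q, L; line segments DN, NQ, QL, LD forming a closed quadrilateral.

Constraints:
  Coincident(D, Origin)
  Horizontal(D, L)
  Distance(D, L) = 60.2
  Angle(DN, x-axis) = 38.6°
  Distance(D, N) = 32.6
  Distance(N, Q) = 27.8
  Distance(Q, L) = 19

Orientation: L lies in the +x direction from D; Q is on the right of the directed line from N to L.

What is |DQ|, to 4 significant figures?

41.44

D is at the origin; D and L share the same y with |DL| = 60.2 and L in +x, so L = (60.2, 0). DN runs at 38.6° with |DN| = 32.6, so N = (25.48, 20.34). Q is determined by |NQ| = 27.8 and |QL| = 19.0 together: it lies at the intersection of circle(N, 27.8) and circle(L, 19.0). With |NL| = 40.24, the foot of the radical line on NL is 25.24 from N and the perpendicular offset is √(27.8² − 25.24²) = 11.66. Taking the right-of-NL solution: Q = (41.36, -2.476).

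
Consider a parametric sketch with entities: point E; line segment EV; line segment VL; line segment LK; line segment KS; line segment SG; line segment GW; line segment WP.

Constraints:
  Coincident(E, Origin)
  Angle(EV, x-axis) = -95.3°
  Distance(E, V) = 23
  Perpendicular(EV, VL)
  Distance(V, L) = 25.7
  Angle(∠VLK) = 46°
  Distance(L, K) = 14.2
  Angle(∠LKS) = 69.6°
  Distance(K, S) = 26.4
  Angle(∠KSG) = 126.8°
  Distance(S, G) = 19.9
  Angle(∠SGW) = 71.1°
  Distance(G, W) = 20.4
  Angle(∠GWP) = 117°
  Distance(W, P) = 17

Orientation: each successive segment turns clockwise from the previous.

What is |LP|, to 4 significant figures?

3.706

E is at the origin; EV runs at -95.3° with length 23.0, so V = (-2.125, -22.90). EV is perpendicular to VL, so VL runs at 174.7°; with |VL| = 25.7, L = (-27.71, -20.53). ∠VLK = 46.0° gives LK at 40.70° from the x-axis; with |LK| = 14.2, K = (-16.95, -11.27). ∠LKS = 69.6° gives KS at -69.70° from the x-axis; with |KS| = 26.4, S = (-7.790, -36.03). ∠KSG = 126.8° gives SG at -122.9° from the x-axis; with |SG| = 19.9, G = (-18.60, -52.74). ∠SGW = 71.1° gives GW at 128.2° from the x-axis; with |GW| = 20.4, W = (-31.21, -36.71). ∠GWP = 117.0° gives WP at 65.20° from the x-axis; with |WP| = 17.0, P = (-24.08, -21.27). Then |LP| = |P − L| = 3.706.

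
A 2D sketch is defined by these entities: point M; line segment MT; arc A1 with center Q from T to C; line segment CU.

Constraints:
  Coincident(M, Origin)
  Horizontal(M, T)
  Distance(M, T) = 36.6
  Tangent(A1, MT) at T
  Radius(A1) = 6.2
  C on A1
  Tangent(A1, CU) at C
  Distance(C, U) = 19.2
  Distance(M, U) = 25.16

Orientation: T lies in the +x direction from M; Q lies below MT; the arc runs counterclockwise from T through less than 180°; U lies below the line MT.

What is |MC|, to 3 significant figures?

32.1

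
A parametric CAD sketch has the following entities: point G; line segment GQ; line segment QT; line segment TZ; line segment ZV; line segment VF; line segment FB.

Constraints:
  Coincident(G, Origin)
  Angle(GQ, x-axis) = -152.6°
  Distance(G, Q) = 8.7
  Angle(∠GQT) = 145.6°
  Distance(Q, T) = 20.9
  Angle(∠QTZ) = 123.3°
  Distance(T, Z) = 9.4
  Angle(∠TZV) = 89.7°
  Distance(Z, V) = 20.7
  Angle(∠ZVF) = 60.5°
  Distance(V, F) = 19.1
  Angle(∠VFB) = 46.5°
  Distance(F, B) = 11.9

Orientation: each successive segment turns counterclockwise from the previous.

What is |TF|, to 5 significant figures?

13.366

G is at the origin; GQ runs at -152.6° with length 8.7, so Q = (-7.7240, -4.0037). ∠GQT = 145.6° gives QT at -118.20° from the x-axis; with |QT| = 20.9, T = (-17.600, -22.423). ∠QTZ = 123.3° gives TZ at -61.500° from the x-axis; with |TZ| = 9.4, Z = (-13.115, -30.684). ∠TZV = 89.7° gives ZV at 28.800° from the x-axis; with |ZV| = 20.7, V = (5.0245, -20.712). ∠ZVF = 60.5° gives VF at 148.30° from the x-axis; with |VF| = 19.1, F = (-11.226, -10.675). Then |TF| = |F − T| = 13.366.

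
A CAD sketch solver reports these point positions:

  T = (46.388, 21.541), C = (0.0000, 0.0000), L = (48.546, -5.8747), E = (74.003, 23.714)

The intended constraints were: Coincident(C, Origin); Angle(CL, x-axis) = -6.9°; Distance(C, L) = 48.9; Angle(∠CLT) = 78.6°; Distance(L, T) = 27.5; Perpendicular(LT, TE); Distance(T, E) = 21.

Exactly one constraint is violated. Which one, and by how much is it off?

Distance(T, E) = 21 — off by 6.70.

C = (0.00, 0.00) ✓; CL at -6.900° ✓; |CL| = 48.90 ✓; ∠CLT = 78.60° ✓; |LT| = 27.50 ✓; ∠(LT, TE) = 90.00° ✓; |TE| = 27.70 ✗.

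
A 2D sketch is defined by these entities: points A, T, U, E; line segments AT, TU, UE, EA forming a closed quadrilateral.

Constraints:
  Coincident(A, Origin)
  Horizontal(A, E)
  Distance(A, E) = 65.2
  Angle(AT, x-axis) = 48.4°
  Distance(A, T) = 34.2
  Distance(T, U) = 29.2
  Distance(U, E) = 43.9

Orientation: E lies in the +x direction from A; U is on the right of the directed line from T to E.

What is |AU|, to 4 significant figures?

21.75

A is at the origin; AE is horizontal with |AE| = 65.2 and E in +x, so E = (65.2, 0). AT runs at 48.4° with |AT| = 34.2, so T = (22.71, 25.57). U is determined by |TU| = 29.2 and |UE| = 43.9 together: it lies at the intersection of circle(T, 29.2) and circle(E, 43.9). With |TE| = 49.60, the foot of the radical line on TE is 13.96 from T and the perpendicular offset is √(29.2² − 13.96²) = 25.64. Taking the right-of-TE solution: U = (21.45, -3.598).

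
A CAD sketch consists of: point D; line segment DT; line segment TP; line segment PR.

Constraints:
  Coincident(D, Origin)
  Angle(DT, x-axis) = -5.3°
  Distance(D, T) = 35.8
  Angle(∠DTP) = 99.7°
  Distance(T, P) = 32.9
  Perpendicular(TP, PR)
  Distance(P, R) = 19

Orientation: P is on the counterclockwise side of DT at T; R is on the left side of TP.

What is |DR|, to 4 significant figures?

42.20

∠DTP = 99.7°, so TP runs at -5.3° + (180° − 99.7°) = 75.00° from the x-axis; with |TP| = 32.9, P = T + 32.9·(cos 75.00°, sin 75.00°) = (44.16, 28.47). The perpendicularity gives PR at right angles to TP; with |PR| = 19.0 on the left of TP, R = P + 19.0·(-0.9659, 0.2588) = (25.81, 33.39). Then |DR| = |R − D| = 42.20.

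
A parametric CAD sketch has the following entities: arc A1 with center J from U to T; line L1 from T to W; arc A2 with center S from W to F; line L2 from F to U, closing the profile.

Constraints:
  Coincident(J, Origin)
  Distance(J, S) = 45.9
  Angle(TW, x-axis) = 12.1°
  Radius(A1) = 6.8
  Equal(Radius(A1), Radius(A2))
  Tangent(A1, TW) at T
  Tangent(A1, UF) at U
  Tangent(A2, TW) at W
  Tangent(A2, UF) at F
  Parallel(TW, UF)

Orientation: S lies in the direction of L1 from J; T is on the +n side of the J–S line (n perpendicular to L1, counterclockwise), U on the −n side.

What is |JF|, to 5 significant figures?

46.401

Tangency of A1 to both parallel lines with radius 6.8 puts T and U at J ± 6.8·n: T = (-1.4254, 6.6489), U = (1.4254, -6.6489). Equal radii place W and F the same way about S: W = S + 6.8·n = (43.455, 16.270), F = S − 6.8·n = (46.306, 2.9726). Then |JF| = |F − J| = 46.401.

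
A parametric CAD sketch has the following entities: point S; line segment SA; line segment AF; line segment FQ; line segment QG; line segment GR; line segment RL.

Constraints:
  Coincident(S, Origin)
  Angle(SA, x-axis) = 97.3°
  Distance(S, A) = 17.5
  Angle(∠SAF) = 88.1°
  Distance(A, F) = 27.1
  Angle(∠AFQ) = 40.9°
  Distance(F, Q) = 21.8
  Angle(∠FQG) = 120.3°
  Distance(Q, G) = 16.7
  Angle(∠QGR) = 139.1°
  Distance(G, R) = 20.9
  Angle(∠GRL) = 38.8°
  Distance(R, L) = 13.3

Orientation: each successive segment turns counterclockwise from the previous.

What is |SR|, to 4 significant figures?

31.24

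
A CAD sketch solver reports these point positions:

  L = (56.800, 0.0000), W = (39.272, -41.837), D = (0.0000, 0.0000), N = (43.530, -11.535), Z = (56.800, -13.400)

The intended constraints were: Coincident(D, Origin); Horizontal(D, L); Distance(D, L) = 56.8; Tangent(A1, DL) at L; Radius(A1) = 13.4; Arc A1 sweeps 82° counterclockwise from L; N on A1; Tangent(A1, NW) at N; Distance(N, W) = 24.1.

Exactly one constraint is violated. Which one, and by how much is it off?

Distance(N, W) = 24.1 — off by 6.50.

D = (0.00, 0.00) ✓; D.y = 0.00, L.y = 0.00 ✓; |DL| = 56.80 ✓; ∠(ZL, LD) = 90.00° ✓; |ZL| = 13.40 ✓; bearing(Z→N) − bearing(Z→L) = 82.00° ✓; |ZN| = 13.40 ✓; ∠(ZN, NW) = 90.00° ✓; |NW| = 30.60 ✗.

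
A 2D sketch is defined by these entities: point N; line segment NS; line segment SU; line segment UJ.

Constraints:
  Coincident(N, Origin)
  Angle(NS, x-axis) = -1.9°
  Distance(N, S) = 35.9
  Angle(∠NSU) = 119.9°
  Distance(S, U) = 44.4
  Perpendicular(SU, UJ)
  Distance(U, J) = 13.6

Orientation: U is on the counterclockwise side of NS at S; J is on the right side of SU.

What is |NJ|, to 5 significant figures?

76.686

N is at the origin; NS runs at -1.9° with length 35.9, so S = 35.9·(cos -1.9°, sin -1.9°) = (35.880, -1.1903). ∠NSU = 119.9°, so SU runs at -1.9° + (180° − 119.9°) = 58.200° from the x-axis; with |SU| = 44.4, U = S + 44.4·(cos 58.200°, sin 58.200°) = (59.277, 36.545). SU ⟂ UJ; with |UJ| = 13.6 on the right of SU, J = U + 13.6·(0.84989, -0.52696) = (70.836, 29.378). Then |NJ| = |J − N| = 76.686.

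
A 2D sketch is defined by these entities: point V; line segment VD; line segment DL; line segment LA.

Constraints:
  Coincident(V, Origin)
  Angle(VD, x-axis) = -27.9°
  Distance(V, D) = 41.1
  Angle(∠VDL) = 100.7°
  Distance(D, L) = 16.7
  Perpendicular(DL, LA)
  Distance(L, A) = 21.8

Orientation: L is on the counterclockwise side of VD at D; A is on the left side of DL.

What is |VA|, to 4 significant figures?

30.62

V is at the origin; VD runs at -27.9° with length 41.1, so D = 41.1·(cos -27.9°, sin -27.9°) = (36.32, -19.23). ∠VDL = 100.7°, so DL runs at -27.9° + (180° − 100.7°) = 51.40° from the x-axis; with |DL| = 16.7, L = D + 16.7·(cos 51.40°, sin 51.40°) = (46.74, -6.181). DL is perpendicular to LA; with |LA| = 21.8 on the left of DL, A = L + 21.8·(-0.7815, 0.6239) = (29.70, 7.420). Then |VA| = |A − V| = 30.62.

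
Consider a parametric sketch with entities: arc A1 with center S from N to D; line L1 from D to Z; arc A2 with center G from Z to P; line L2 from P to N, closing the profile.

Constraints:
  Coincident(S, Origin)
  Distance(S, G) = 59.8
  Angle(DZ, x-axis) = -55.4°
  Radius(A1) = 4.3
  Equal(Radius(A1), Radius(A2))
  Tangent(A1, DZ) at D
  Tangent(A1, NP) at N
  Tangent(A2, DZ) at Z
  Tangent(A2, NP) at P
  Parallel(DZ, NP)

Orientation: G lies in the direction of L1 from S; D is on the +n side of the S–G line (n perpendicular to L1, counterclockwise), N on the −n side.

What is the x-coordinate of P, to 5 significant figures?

30.418

The slot axis is L1's direction at -55.4°, so u = (cos -55.4°, sin -55.4°) = (0.56784, -0.82314) and n = (−sin -55.4°, cos -55.4°) = (0.82314, 0.56784). S is at the origin and G lies 59.8 along u from S, so G = 59.8·u = (33.957, -49.224). Tangency of A1 to both parallel lines with radius 4.3 puts D and N at S ± 4.3·n: D = (3.5395, 2.4417), N = (-3.5395, -2.4417). Equal radii place Z and P the same way about G: Z = G + 4.3·n = (37.497, -46.782), P = G − 4.3·n = (30.418, -51.665). So P.x = 30.418.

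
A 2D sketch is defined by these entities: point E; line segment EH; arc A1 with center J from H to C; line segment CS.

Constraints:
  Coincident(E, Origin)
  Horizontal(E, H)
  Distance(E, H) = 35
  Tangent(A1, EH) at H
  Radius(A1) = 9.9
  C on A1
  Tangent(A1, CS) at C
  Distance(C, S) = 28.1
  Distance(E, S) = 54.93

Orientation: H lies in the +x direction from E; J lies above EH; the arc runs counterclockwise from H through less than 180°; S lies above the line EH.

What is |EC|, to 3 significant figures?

46.3

Checks: E = (0.00, 0.00) ✓; |JC| = 9.900 ✓; ∠(JC, CS) = 90.00° ✓; |CS| = 28.10 ✓; |ES| = 54.93 ✓.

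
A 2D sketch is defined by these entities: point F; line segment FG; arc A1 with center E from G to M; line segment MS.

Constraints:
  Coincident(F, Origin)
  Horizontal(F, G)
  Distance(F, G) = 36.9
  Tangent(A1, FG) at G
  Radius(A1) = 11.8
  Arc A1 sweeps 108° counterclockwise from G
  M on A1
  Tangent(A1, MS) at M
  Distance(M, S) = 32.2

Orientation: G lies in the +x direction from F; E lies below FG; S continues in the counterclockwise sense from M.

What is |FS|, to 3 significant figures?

58.2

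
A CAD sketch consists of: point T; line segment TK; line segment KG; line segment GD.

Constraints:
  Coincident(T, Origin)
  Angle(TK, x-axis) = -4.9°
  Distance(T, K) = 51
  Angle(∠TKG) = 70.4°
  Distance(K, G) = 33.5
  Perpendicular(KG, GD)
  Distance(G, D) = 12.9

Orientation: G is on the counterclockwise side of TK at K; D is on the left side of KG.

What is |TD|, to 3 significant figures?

38.8

T is at the origin; TK runs at -4.9° with length 51.0, so K = 51.0·(cos -4.9°, sin -4.9°) = (50.8, -4.36). ∠TKG = 70.4°, so KG runs at -4.9° + (180° − 70.4°) = 105° from the x-axis; with |KG| = 33.5, G = K + 33.5·(cos 105°, sin 105°) = (42.3, 28.0). The perpendicularity gives GD at right angles to KG; with |GD| = 12.9 on the left of KG, D = G + 12.9·(-0.967, -0.254) = (29.8, 24.8). Then |TD| = |D − T| = 38.8.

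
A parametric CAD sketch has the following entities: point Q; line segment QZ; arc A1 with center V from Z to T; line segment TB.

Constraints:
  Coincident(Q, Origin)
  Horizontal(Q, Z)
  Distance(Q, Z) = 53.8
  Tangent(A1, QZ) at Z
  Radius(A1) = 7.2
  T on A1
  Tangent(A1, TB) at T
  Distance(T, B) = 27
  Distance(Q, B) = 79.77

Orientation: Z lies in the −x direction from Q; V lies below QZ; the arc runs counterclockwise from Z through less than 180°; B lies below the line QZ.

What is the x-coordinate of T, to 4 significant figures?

-59.49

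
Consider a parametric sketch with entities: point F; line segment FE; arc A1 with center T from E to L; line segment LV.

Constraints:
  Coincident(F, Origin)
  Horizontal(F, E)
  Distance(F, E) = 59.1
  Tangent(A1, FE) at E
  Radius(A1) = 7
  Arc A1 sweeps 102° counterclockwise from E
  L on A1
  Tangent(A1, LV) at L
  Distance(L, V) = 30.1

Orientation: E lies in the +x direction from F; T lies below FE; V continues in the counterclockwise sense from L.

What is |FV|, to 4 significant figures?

69.71

F is at the origin; FE is horizontal with |FE| = 59.1 and E on the +x side, so E = (59.10, 0.000). A1 meets FE tangentially, so TE is at right angles to FE, so T = E + (0, -7) = (59.10, -7.000). On A1, E sits at bearing 90° from T; a 102° counterclockwise sweep puts L at bearing 192°, so L = T + 7.0·(cos 192°, sin 192°) = (52.25, -8.455). A1 meets LV tangentially, so TL is at right angles to LV, so LV runs along (−sin 192°, cos 192°); with |LV| = 30.1, V = (58.51, -37.90). Then |FV| = |V − F| = 69.71.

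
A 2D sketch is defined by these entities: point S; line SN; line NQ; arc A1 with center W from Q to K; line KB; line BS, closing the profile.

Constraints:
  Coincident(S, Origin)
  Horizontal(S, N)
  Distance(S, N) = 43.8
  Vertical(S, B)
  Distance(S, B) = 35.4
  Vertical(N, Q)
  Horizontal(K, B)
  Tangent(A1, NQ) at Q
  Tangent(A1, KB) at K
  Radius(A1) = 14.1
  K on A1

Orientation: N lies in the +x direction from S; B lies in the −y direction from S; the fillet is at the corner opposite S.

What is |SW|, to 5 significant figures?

36.548

SB is vertical with |SB| = 35.4 and B on the −y side, so B = (0.0000, -35.400). The virtual corner opposite S is at (43.800, -35.400). Tangency of A1 to NQ means the radius WQ is perpendicular to NQ and since A1 is tangent to KB there, WK ⟂ KB, with radius 14.1, so the center W sits 14.1 in from both sides at W = (29.700, -21.300). Then |SW| = |W − S| = 36.548.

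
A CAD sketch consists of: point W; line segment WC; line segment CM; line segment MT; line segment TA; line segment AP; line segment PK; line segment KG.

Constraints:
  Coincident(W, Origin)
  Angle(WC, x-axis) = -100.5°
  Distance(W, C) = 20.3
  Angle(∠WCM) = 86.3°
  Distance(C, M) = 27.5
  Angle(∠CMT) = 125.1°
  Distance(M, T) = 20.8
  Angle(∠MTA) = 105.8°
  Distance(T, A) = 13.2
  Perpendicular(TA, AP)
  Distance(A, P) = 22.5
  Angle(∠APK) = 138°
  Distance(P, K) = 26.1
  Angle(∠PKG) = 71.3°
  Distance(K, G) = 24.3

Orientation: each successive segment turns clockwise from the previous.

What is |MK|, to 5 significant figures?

21.927

W is at the origin; WC runs at -100.5° with length 20.3, so C = (-3.6994, -19.960). ∠WCM = 86.3° gives CM at 165.80° from the x-axis; with |CM| = 27.5, M = (-30.359, -13.214). ∠CMT = 125.1° gives MT at 110.90° from the x-axis; with |MT| = 20.8, T = (-37.779, 6.2173). ∠MTA = 105.8° gives TA at 36.700° from the x-axis; with |TA| = 13.2, A = (-27.196, 14.106). TA is perpendicular to AP, so AP runs at -53.300°; with |AP| = 22.5, P = (-13.749, -3.9340). ∠APK = 138.0° gives PK at -95.300° from the x-axis; with |PK| = 26.1, K = (-16.160, -29.922). Then |MK| = |K − M| = 21.927.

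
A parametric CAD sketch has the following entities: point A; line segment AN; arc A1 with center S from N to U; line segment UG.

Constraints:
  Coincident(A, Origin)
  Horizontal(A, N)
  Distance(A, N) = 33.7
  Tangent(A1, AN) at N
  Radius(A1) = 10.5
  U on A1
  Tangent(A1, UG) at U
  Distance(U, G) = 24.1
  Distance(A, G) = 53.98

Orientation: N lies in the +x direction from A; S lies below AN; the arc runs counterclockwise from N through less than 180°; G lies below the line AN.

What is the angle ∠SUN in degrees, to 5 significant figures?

26.002°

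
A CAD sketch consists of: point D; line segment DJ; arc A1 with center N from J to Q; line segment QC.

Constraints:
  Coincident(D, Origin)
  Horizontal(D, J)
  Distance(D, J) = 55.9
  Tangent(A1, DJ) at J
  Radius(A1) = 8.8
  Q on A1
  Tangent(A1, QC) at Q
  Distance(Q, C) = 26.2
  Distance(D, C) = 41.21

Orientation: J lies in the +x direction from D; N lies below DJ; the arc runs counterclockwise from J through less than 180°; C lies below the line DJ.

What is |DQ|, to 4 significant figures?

48.99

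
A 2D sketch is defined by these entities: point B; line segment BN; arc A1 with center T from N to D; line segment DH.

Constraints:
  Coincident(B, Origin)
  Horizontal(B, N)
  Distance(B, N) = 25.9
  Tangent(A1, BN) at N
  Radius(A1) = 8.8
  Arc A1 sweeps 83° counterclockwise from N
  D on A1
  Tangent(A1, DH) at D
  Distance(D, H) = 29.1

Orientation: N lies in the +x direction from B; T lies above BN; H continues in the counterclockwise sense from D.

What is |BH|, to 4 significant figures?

52.90

B is at the origin; B and N share the same y with |BN| = 25.9 and N on the +x side, so N = (25.90, 0.000). Since A1 is tangent to BN there, TN ⟂ BN, so T = N + (0, 8.8) = (25.90, 8.800). On A1, N sits at bearing -90° from T; an 83° counterclockwise sweep puts D at bearing -7°, so D = T + 8.8·(cos -7°, sin -7°) = (34.63, 7.728). A1 meets DH tangentially, so TD is at right angles to DH, so DH runs along (−sin -7°, cos -7°); with |DH| = 29.1, H = (38.18, 36.61). Then |BH| = |H − B| = 52.90.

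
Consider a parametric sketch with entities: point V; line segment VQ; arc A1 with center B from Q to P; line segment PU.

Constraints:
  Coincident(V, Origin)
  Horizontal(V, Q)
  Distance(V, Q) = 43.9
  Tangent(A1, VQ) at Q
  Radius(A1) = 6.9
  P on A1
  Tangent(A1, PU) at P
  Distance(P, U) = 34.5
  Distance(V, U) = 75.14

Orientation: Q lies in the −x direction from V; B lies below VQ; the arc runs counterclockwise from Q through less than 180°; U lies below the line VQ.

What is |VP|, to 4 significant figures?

49.94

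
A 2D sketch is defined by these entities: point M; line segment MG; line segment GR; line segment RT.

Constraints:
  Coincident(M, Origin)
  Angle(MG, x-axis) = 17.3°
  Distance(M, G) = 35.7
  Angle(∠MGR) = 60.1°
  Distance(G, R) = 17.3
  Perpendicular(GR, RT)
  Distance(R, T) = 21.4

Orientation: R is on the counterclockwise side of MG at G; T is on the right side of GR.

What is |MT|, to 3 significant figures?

52.4

M is at the origin; MG runs at 17.3° with length 35.7, so G = 35.7·(cos 17.3°, sin 17.3°) = (34.1, 10.6). ∠MGR = 60.1°, so GR runs at 17.3° + (180° − 60.1°) = 137° from the x-axis; with |GR| = 17.3, R = G + 17.3·(cos 137°, sin 137°) = (21.4, 22.4). The perpendicularity gives RT at right angles to GR; with |RT| = 21.4 on the right of GR, T = R + 21.4·(0.679, 0.734) = (35.9, 38.1). Then |MT| = |T − M| = 52.4.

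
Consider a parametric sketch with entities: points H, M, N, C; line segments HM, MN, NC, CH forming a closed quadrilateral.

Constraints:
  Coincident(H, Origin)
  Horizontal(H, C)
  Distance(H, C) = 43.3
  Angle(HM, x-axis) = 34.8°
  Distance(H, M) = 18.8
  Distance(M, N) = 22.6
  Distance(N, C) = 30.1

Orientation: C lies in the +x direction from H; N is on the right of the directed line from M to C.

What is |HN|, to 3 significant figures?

19.6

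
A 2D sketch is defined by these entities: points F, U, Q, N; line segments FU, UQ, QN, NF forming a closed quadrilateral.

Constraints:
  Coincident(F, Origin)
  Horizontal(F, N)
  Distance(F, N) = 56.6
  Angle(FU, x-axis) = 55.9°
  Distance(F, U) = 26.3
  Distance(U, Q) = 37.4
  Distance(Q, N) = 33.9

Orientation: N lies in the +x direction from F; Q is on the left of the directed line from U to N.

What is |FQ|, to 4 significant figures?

60.35

F is at the origin; FN is horizontal with |FN| = 56.6 and N in +x, so N = (56.6, 0). FU runs at 55.9° with |FU| = 26.3, so U = (14.74, 21.78). Q is determined by |UQ| = 37.4 and |QN| = 33.9 together: it lies at the intersection of circle(U, 37.4) and circle(N, 33.9). With |UN| = 47.18, the foot of the radical line on UN is 26.24 from U and the perpendicular offset is √(37.4² − 26.24²) = 26.65. Taking the left-of-UN solution: Q = (50.32, 33.31).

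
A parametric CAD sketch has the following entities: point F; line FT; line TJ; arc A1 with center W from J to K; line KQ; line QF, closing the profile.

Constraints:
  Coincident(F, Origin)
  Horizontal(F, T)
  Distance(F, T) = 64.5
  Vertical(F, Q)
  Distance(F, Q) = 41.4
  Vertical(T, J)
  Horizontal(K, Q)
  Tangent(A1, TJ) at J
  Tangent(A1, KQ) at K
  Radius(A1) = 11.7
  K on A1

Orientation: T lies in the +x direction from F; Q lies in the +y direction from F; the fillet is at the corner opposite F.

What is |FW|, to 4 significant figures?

60.58

F is at the origin; F and T share the same y with |FT| = 64.5 and T on the +x side, so T = (64.50, 0.000). FQ is vertical with |FQ| = 41.4 and Q on the +y side, so Q = (0.000, 41.40). The virtual corner opposite F is at (64.50, 41.40). Tangency of A1 to TJ means the radius WJ is perpendicular to TJ and A1 meets KQ tangentially, so WK is at right angles to KQ, with radius 11.7, so the center W sits 11.7 in from both sides at W = (52.80, 29.70). Then |FW| = |W − F| = 60.58.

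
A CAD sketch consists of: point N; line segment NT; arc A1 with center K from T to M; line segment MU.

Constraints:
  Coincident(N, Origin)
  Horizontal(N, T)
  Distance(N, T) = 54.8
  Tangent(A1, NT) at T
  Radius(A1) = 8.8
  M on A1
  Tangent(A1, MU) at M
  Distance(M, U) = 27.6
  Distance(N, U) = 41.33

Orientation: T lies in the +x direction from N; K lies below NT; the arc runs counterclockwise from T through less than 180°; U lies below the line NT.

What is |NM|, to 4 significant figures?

47.73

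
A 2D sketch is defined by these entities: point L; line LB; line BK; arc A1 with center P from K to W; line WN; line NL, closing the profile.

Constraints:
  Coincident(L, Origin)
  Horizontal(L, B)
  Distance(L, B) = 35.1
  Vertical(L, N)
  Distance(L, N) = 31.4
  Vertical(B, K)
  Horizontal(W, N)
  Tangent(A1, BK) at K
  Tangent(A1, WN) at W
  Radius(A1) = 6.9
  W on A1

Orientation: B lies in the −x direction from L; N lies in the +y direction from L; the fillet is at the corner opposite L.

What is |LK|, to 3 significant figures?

42.8

L is at the origin; LB is horizontal with |LB| = 35.1 and B on the −x side, so B = (-35.1, 0.00). LN is vertical with |LN| = 31.4 and N on the +y side, so N = (0.00, 31.4). The virtual corner opposite L is at (-35.1, 31.4). Tangency of A1 to BK means the radius PK is perpendicular to BK and tangency of A1 to WN means the radius PW is perpendicular to WN, with radius 6.9, so the center P sits 6.9 in from both sides at P = (-28.2, 24.5). That places the tangent points at K = (-35.1, 24.5) on BK and W = (-28.2, 31.4) on WN. Then |LK| = |K − L| = 42.8.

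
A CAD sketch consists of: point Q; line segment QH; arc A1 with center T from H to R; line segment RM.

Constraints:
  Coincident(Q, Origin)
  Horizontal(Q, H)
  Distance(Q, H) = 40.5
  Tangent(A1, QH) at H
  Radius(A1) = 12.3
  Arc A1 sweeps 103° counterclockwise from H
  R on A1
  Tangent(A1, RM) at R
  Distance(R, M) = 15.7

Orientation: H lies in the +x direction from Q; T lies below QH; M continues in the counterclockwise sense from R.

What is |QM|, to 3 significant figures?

44.1

Q is at the origin; Q and H share the same y with |QH| = 40.5 and H on the +x side, so H = (40.5, 0.00). Since A1 is tangent to QH there, TH ⟂ QH, so T = H + (0, -12.3) = (40.5, -12.3). On A1, H sits at bearing 90° from T; a 103° counterclockwise sweep puts R at bearing 193°, so R = T + 12.3·(cos 193°, sin 193°) = (28.5, -15.1). A1 meets RM tangentially, so TR is at right angles to RM, so RM runs along (−sin 193°, cos 193°); with |RM| = 15.7, M = (32.0, -30.4). Then |QM| = |M − Q| = 44.1.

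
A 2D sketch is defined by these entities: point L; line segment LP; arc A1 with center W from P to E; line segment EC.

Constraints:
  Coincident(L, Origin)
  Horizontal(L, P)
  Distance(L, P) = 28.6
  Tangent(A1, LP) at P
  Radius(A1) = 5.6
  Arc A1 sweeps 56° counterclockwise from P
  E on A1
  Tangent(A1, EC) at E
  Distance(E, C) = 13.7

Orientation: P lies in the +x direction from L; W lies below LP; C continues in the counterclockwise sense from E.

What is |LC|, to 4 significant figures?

21.37

L is at the origin; L and P share the same y with |LP| = 28.6 and P on the +x side, so P = (28.60, 0.000). Since A1 is tangent to LP there, WP ⟂ LP, so W = P + (0, -5.6) = (28.60, -5.600). On A1, P sits at bearing 90° from W; a 56° counterclockwise sweep puts E at bearing 146°, so E = W + 5.6·(cos 146°, sin 146°) = (23.96, -2.469). Tangency of A1 to EC means the radius WE is perpendicular to EC, so EC runs along (−sin 146°, cos 146°); with |EC| = 13.7, C = (16.30, -13.83). Then |LC| = |C − L| = 21.37.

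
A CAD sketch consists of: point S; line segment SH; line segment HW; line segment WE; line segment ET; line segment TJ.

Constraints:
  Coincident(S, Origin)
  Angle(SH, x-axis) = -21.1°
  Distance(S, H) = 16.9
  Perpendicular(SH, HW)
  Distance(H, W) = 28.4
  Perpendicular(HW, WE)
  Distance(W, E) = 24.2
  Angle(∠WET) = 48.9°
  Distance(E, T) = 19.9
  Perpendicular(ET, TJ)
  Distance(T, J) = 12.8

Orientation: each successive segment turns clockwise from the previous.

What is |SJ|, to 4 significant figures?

26.72

∠WET = 48.9° gives ET at 27.80° from the x-axis; with |ET| = 19.9, T = (0.5687, -14.59). ET is perpendicular to TJ, so TJ runs at -62.20°; with |TJ| = 12.8, J = (6.538, -25.91). Then |SJ| = |J − S| = 26.72.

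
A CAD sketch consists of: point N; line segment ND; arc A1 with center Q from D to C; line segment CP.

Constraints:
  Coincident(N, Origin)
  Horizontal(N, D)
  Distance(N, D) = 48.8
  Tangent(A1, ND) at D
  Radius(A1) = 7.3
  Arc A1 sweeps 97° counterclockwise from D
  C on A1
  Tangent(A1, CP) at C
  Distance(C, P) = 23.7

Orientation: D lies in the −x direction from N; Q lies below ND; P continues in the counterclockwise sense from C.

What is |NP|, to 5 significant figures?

61.898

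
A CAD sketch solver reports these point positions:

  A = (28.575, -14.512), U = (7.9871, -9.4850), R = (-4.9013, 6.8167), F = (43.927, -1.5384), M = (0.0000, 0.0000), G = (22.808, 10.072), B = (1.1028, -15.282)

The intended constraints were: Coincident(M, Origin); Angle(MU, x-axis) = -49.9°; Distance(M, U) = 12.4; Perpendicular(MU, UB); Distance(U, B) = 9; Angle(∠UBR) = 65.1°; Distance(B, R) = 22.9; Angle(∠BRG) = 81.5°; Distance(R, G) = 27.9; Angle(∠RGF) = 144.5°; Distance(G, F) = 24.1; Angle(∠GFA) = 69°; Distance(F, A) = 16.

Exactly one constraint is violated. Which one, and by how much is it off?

Distance(F, A) = 16 — off by 4.10.

M = (0.00, 0.00) ✓; MU at -49.90° ✓; |MU| = 12.40 ✓; ∠(MU, UB) = 90.00° ✓; |UB| = 9.000 ✓; ∠UBR = 65.10° ✓; |BR| = 22.90 ✓; ∠BRG = 81.50° ✓; |RG| = 27.90 ✓; ∠RGF = 144.5° ✓; |GF| = 24.10 ✓; ∠GFA = 69.00° ✓; |FA| = 20.10 ✗.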